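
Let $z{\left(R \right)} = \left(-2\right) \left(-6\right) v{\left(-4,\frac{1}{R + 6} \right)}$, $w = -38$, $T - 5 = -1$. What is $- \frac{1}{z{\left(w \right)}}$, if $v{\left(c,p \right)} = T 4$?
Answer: $- \frac{1}{192} \approx -0.0052083$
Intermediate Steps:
$T = 4$ ($T = 5 - 1 = 4$)
$v{\left(c,p \right)} = 16$ ($v{\left(c,p \right)} = 4 \cdot 4 = 16$)
$z{\left(R \right)} = 192$ ($z{\left(R \right)} = \left(-2\right) \left(-6\right) 16 = 12 \cdot 16 = 192$)
$- \frac{1}{z{\left(w \right)}} = - \frac{1}{192}$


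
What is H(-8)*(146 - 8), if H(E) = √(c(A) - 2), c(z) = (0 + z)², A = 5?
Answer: 138*√23 ≈ 661.83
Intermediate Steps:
c(z) = z²
H(E) = √23 (H(E) = √(5² - 2) = √(25 - 2) = √23)
H(-8)*(146 - 8) = √23*(146 - 8) = √23*138 = 138*√23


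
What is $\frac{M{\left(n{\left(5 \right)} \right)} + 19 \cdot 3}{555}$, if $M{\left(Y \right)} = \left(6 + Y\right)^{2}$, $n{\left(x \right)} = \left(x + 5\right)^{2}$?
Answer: $\frac{11293}{555} \approx 20.348$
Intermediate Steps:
$n{\left(x \right)} = \left(5 + x\right)^{2}$
$\frac{M{\left(n{\left(5 \right)} \right)} + 19 \cdot 3}{555} = \frac{\left(6 + \left(5 + 5\right)^{2}\right)^{2} + 19 \cdot 3}{555} = \left(\left(6 + 10^{2}\right)^{2} + 57\right) \frac{1}{555} = \left(\left(6 + 100\right)^{2} + 57\right) \frac{1}{555} = \left(106^{2} + 57\right) \frac{1}{555} = \left(11236 + 57\right) \frac{1}{555} = 11293 \cdot \frac{1}{555} = \frac{11293}{555}$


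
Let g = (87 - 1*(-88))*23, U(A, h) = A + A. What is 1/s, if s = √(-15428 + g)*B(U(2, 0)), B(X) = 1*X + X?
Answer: -I*√1267/30408 ≈ -0.0011706*I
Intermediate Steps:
U(A, h) = 2*A
B(X) = 2*X (B(X) = X + X = 2*X)
g = 4025 (g = (87 + 88)*23 = 175*23 = 4025)
s = 24*I*√1267 (s = √(-15428 + 4025)*(2*(2*2)) = √(-11403)*(2*4) = (3*I*√1267)*8 = 24*I*√1267 ≈ 854.28*I)
1/s = 1/(24*I*√1267) = -I*√1267/30408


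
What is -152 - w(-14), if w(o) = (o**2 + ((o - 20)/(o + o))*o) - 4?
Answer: -327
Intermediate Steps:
w(o) = -14 + o**2 + o/2 (w(o) = (o**2 + ((-20 + o)/((2*o)))*o) - 4 = (o**2 + ((-20 + o)*(1/(2*o)))*o) - 4 = (o**2 + ((-20 + o)/(2*o))*o) - 4 = (o**2 + (-10 + o/2)) - 4 = (-10 + o**2 + o/2) - 4 = -14 + o**2 + o/2)
-152 - w(-14) = -152 - (-14 + (-14)**2 + (1/2)*(-14)) = -152 - (-14 + 196 - 7) = -152 - 1*175 = -152 - 175 = -327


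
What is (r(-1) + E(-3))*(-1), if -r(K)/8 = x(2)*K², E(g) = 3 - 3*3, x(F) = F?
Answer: 22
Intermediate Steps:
E(g) = -6 (E(g) = 3 - 9 = -6)
r(K) = -16*K²
(r(-1) + E(-3))*(-1) = (-16*(-1)² - 6)*(-1) = (-16*1 - 6)*(-1) = (-16 - 6)*(-1) = -22*(-1) = 22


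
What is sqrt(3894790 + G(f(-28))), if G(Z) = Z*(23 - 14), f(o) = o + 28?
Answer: sqrt(3894790) ≈ 1973.5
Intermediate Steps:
f(o) = 28 + o
G(Z) = 9*Z (G(Z) = Z*9 = 9*Z)
sqrt(3894790 + G(f(-28))) = sqrt(3894790 + 9*(28 - 28)) = sqrt(3894790 + 9*0) = sqrt(3894790 + 0) = sqrt(3894790)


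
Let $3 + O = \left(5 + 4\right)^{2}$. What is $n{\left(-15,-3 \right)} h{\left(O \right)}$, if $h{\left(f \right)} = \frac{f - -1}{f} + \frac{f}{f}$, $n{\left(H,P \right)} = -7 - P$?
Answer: $- \frac{314}{39} \approx -8.0513$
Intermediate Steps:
$O = 78$ ($O = -3 + \left(5 + 4\right)^{2} = -3 + 9^{2} = -3 + 81 = 78$)
$h{\left(f \right)} = 1 + \frac{1 + f}{f}$ ($h{\left(f \right)} = \frac{f + 1}{f} + 1 = \frac{1 + f}{f} + 1 = 1 + \frac{1 + f}{f}$)
$n{\left(-15,-3 \right)} h{\left(O \right)} = \left(-7 - -3\right) \left(2 + \frac{1}{78}\right) = \left(-7 + 3\right) \left(2 + \frac{1}{78}\right) = \left(-4\right) \frac{157}{78} = - \frac{314}{39}$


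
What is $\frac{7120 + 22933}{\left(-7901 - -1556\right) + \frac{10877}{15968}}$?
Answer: $- \frac{479886304}{101306083} \approx -4.737$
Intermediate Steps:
$\frac{7120 + 22933}{\left(-7901 - -1556\right) + \frac{10877}{15968}} = \frac{30053}{\left(-7901 + 1556\right) + 10877 \cdot \frac{1}{15968}} = \frac{30053}{-6345 + \frac{10877}{15968}} = \frac{30053}{- \frac{101306083}{15968}} = 30053 \left(- \frac{15968}{101306083}\right) = - \frac{479886304}{101306083}$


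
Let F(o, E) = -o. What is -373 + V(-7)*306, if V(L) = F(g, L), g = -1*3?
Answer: 545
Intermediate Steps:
g = -3
V(L) = 3 (V(L) = -1*(-3) = 3)
-373 + V(-7)*306 = -373 + 3*306 = -373 + 918 = 545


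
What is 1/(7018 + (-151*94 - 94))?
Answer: -1/7270 ≈ -0.00013755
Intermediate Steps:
1/(7018 + (-151*94 - 94)) = 1/(7018 + (-14194 - 94)) = 1/(7018 - 14288) = 1/(-7270) = -1/7270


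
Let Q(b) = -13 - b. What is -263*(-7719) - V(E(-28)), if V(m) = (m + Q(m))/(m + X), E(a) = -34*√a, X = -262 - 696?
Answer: 964430055175/475066 + 221*I*√7/237533 ≈ 2.0301e+6 + 0.0024616*I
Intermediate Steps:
X = -958
V(m) = -13/(-958 + m) (V(m) = (m + (-13 - m))/(m - 958) = -13/(-958 + m))
-263*(-7719) - V(E(-28)) = -263*(-7719) - (-13)/(-958 - 68*I*√7) = 2030097 - (-13)/(-958 - 68*I*√7) = 2030097 + 13/(-958 - 68*I*√7)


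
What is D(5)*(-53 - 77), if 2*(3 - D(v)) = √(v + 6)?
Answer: -390 + 65*√11 ≈ -174.42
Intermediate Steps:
D(v) = 3 - √(6 + v)/2 (D(v) = 3 - √(v + 6)/2 = 3 - √(6 + v)/2)
D(5)*(-53 - 77) = (3 - √(6 + 5)/2)*(-53 - 77) = (3 - √11/2)*(-130) = -390 + 65*√11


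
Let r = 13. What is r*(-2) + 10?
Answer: -16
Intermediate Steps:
r*(-2) + 10 = 13*(-2) + 10 = -26 + 10 = -16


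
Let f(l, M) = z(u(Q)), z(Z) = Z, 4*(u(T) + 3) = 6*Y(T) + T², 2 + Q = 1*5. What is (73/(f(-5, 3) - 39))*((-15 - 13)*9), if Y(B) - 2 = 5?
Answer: 8176/13 ≈ 628.92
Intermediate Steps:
Y(B) = 7 (Y(B) = 2 + 5 = 7)
Q = 3 (Q = -2 + 1*5 = -2 + 5 = 3)
u(T) = 15/2 + T²/4 (u(T) = -3 + (6*7 + T²)/4 = -3 + (42 + T²)/4 = -3 + (21/2 + T²/4) = 15/2 + T²/4)
f(l, M) = 39/4 (f(l, M) = 15/2 + (¼)*3² = 15/2 + (¼)*9 = 15/2 + 9/4 = 39/4)
(73/(f(-5, 3) - 39))*((-15 - 13)*9) = (73/(39/4 - 39))*((-15 - 13)*9) = (73/(-117/4))*(-28*9) = (73*(-4/117))*(-252) = -292/117*(-252) = 8176/13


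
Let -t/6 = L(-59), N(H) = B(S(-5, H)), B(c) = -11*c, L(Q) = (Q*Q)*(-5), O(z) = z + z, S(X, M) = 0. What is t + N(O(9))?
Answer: 104430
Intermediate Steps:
O(z) = 2*z
L(Q) = -5*Q² (L(Q) = Q²*(-5) = -5*Q²)
N(H) = 0 (N(H) = -11*0 = 0)
t = 104430 (t = -(-30)*(-59)² = -(-30)*3481 = -6*(-17405) = 104430)
t + N(O(9)) = 104430 + 0 = 104430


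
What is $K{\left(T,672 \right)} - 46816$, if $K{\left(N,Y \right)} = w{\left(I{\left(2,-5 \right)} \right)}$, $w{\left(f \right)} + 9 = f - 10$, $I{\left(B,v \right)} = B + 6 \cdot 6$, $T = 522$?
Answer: $-46797$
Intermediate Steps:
$I{\left(B,v \right)} = 36 + B$ ($I{\left(B,v \right)} = B + 36 = 36 + B$)
$w{\left(f \right)} = -19 + f$ ($w{\left(f \right)} = -9 + \left(f - 10\right) = -9 + \left(-10 + f\right) = -19 + f$)
$K{\left(N,Y \right)} = 19$ ($K{\left(N,Y \right)} = -19 + \left(36 + 2\right) = -19 + 38 = 19$)
$K{\left(T,672 \right)} - 46816 = 19 - 46816 = -46797$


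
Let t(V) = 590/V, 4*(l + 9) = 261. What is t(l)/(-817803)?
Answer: -472/36801135 ≈ -1.2826e-5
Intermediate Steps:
l = 225/4 (l = -9 + (¼)*261 = -9 + 261/4 = 225/4 ≈ 56.250)
t(l)/(-817803) = (590/(225/4))/(-817803) = (590*(4/225))*(-1/817803) = (472/45)*(-1/817803) = -472/36801135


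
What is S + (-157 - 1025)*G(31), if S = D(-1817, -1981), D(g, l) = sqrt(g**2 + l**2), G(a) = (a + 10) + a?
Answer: -85104 + 5*sqrt(289034) ≈ -82416.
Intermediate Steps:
G(a) = 10 + 2*a (G(a) = (10 + a) + a = 10 + 2*a)
S = 5*sqrt(289034) (S = sqrt((-1817)**2 + (-1981)**2) = sqrt(3301489 + 3924361) = sqrt(7225850) = 5*sqrt(289034) ≈ 2688.1)
S + (-157 - 1025)*G(31) = 5*sqrt(289034) + (-157 - 1025)*(10 + 2*31) = 5*sqrt(289034) - 1182*(10 + 62) = 5*sqrt(289034) - 1182*72 = 5*sqrt(289034) - 85104 = -85104 + 5*sqrt(289034)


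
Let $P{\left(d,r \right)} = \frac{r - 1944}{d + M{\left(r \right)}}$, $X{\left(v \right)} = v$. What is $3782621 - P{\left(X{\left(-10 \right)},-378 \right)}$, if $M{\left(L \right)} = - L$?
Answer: $\frac{696003425}{184} \approx 3.7826 \cdot 10^{6}$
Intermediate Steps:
$P{\left(d,r \right)} = \frac{-1944 + r}{d - r}$ ($P{\left(d,r \right)} = \frac{r - 1944}{d - r} = \frac{-1944 + r}{d - r}$)
$3782621 - P{\left(X{\left(-10 \right)},-378 \right)} = 3782621 - \frac{-1944 - 378}{-10 - -378} = 3782621 - \frac{1}{-10 + 378} \left(-2322\right) = 3782621 - \frac{1}{368} \left(-2322\right) = 3782621 - - \frac{1161}{184} = 3782621 + \frac{1161}{184} = \frac{696003425}{184}$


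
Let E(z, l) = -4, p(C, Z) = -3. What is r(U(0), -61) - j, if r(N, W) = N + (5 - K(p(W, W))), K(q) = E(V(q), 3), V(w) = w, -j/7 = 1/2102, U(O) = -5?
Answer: 8415/2102 ≈ 4.0033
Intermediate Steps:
j = -7/2102 ≈ -0.0033302
K(q) = -4
r(N, W) = 9 + N (r(N, W) = N + (5 - 1*(-4)) = N + (5 + 4) = N + 9 = 9 + N)
r(U(0), -61) - j = (9 - 5) - 1*(-7/2102) = 4 + 7/2102 = 8415/2102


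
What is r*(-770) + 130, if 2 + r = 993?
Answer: -762940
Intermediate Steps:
r = 991 (r = -2 + 993 = 991)
r*(-770) + 130 = 991*(-770) + 130 = -763070 + 130 = -762940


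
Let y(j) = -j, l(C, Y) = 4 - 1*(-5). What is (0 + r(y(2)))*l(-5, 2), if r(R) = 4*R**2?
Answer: 144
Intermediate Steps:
l(C, Y) = 9 (l(C, Y) = 4 + 5 = 9)
(0 + r(y(2)))*l(-5, 2) = (0 + 4*(-1*2)**2)*9 = (0 + 4*(-2)**2)*9 = (0 + 4*4)*9 = (0 + 16)*9 = 16*9 = 144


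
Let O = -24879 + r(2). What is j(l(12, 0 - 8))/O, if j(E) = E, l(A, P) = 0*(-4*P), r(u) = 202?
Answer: 0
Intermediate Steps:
l(A, P) = 0
O = -24677 (O = -24879 + 202 = -24677)
j(l(12, 0 - 8))/O = 0/(-24677) = 0*(-1/24677) = 0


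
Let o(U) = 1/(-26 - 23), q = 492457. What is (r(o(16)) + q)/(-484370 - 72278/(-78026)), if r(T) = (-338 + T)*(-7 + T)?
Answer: -46350835361077/45370954301071 ≈ -1.0216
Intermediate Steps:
o(U) = -1/49 (o(U) = 1/(-49) = -1/49)
(r(o(16)) + q)/(-484370 - 72278/(-78026)) = ((2366 + (-1/49)**2 - 345*(-1/49)) + 492457)/(-484370 - 72278/(-78026)) = ((2366 + 1/2401 + 345/49) + 492457)/(-484370 - 72278*(-1/78026)) = (5697672/2401 + 492457)/(-484370 + 36139/39013) = 1188086929/(2401*(-18896690671/39013)) = (1188086929/2401)*(-39013/18896690671) = -46350835361077/45370954301071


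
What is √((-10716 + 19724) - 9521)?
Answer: 3*I*√57 ≈ 22.65*I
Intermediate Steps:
√((-10716 + 19724) - 9521) = √(9008 - 9521) = √(-513) = 3*I*√57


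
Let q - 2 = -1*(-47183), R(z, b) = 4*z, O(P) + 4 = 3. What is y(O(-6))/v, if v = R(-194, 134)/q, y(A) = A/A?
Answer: -47185/776 ≈ -60.805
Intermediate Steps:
O(P) = -1 (O(P) = -4 + 3 = -1)
q = 47185 (q = 2 - 1*(-47183) = 2 + 47183 = 47185)
y(A) = 1
v = -776/47185 (v = (4*(-194))/47185 = -776*1/47185 = -776/47185 ≈ -0.016446)
y(O(-6))/v = 1/(-776/47185) = 1*(-47185/776) = -47185/776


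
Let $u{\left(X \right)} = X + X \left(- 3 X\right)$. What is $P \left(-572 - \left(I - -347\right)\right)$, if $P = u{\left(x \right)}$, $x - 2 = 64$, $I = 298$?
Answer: $15823434$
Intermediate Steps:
$x = 66$ ($x = 2 + 64 = 66$)
$u{\left(X \right)} = X - 3 X^{2}$
$P = -13002$ ($P = 66 \left(1 - 198\right) = 66 \left(-197\right) = -13002$)
$P \left(-572 - \left(I - -347\right)\right) = - 13002 \left(-572 - \left(298 - -347\right)\right) = - 13002 \left(-572 - \left(298 + 347\right)\right) = - 13002 \left(-572 - 645\right) = \left(-13002\right) \left(-1217\right) = 15823434$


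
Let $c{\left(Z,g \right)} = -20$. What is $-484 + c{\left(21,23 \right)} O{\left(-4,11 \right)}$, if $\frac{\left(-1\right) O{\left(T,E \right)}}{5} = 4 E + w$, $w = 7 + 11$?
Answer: $5716$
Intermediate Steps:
$w = 18$
$O{\left(T,E \right)} = -90 - 20 E$ ($O{\left(T,E \right)} = - 5 \left(4 E + 18\right) = - 5 \left(18 + 4 E\right) = -90 - 20 E$)
$-484 + c{\left(21,23 \right)} O{\left(-4,11 \right)} = -484 - 20 \left(-90 - 220\right) = -484 - -6200 = -484 + 6200 = 5716$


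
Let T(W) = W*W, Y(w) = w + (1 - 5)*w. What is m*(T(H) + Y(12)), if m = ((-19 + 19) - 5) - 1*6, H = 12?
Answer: -1188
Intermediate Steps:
Y(w) = -3*w (Y(w) = w - 4*w = -3*w)
T(W) = W**2
m = -11 (m = (0 - 5) - 6 = -5 - 6 = -11)
m*(T(H) + Y(12)) = -11*(12**2 - 3*12) = -11*(144 - 36) = -11*108 = -1188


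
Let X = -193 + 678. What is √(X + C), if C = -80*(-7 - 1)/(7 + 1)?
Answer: √565 ≈ 23.770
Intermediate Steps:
X = 485
C = 80 (C = -(-640)/8 = -80*(-1) = 80)
√(X + C) = √(485 + 80) = √565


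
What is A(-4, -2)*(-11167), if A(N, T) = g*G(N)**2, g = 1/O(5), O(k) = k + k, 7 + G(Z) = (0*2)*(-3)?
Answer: -547183/10 ≈ -54718.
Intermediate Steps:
G(Z) = -7 (G(Z) = -7 + (0*2)*(-3) = -7 + 0*(-3) = -7 + 0 = -7)
O(k) = 2*k
g = 1/10 (g = 1/(2*5) = 1/10 ≈ 0.10000)
A(N, T) = 49/10 (A(N, T) = (1/10)*(-7)**2 = (1/10)*49 = 49/10)
A(-4, -2)*(-11167) = (49/10)*(-11167) = -547183/10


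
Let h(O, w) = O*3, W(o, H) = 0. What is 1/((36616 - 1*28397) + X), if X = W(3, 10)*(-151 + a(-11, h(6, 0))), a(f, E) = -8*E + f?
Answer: 1/8219 ≈ 0.00012167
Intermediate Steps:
h(O, w) = 3*O
a(f, E) = f - 8*E
X = 0 (X = 0*(-151 + (-11 - 24*6)) = 0*(-151 + (-11 - 8*18)) = 0*(-151 + (-11 - 144)) = 0*(-151 - 155) = 0*(-306) = 0)
1/((36616 - 1*28397) + X) = 1/((36616 - 1*28397) + 0) = 1/((36616 - 28397) + 0) = 1/(8219 + 0) = 1/8219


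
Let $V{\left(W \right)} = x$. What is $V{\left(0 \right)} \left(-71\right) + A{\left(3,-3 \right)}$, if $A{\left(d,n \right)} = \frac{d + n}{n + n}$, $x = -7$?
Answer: $497$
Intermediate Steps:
$V{\left(W \right)} = -7$
$A{\left(d,n \right)} = \frac{d + n}{2 n}$
$V{\left(0 \right)} \left(-71\right) + A{\left(3,-3 \right)} = \left(-7\right) \left(-71\right) + \frac{3 - 3}{2 \left(-3\right)} = 497 + \frac{1}{2} \left(- \frac{1}{3}\right) 0 = 497 + 0 = 497$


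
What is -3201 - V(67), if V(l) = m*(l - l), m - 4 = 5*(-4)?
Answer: -3201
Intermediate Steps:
m = -16 (m = 4 + 5*(-4) = 4 - 20 = -16)
V(l) = 0 (V(l) = -16*(l - l) = -16*0 = 0)
-3201 - V(67) = -3201 - 1*0 = -3201 + 0 = -3201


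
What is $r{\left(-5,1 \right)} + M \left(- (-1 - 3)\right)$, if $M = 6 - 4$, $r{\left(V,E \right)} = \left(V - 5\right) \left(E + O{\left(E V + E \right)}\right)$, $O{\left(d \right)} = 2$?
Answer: $-22$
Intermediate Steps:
$r{\left(V,E \right)} = \left(-5 + V\right) \left(2 + E\right)$ ($r{\left(V,E \right)} = \left(V - 5\right) \left(E + 2\right) = \left(-5 + V\right) \left(2 + E\right)$)
$M = 2$ ($M = 6 - 4 = 2$)
$r{\left(-5,1 \right)} + M \left(- (-1 - 3)\right) = \left(-10 - 5 + 2 \left(-5\right) + 1 \left(-5\right)\right) + 2 \left(- (-1 - 3)\right) = \left(-10 - 5 - 10 - 5\right) + 2 \left(- (-1 - 3)\right) = -30 + 2 \left(\left(-1\right) \left(-4\right)\right) = -30 + 2 \cdot 4 = -30 + 8 = -22$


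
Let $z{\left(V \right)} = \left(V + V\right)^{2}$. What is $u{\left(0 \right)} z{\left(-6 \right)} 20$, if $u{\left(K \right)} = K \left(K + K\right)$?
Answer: $0$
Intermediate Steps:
$u{\left(K \right)} = 2 K^{2}$ ($u{\left(K \right)} = K 2 K = 2 K^{2}$)
$z{\left(V \right)} = 4 V^{2}$ ($z{\left(V \right)} = \left(2 V\right)^{2} = 4 V^{2}$)
$u{\left(0 \right)} z{\left(-6 \right)} 20 = 2 \cdot 0^{2} \cdot 4 \left(-6\right)^{2} \cdot 20 = 2 \cdot 0 \cdot 4 \cdot 36 \cdot 20 = 0 \cdot 144 \cdot 20 = 0 \cdot 20 = 0$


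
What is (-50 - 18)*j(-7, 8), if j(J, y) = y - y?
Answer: 0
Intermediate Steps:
j(J, y) = 0
(-50 - 18)*j(-7, 8) = (-50 - 18)*0 = -68*0 = 0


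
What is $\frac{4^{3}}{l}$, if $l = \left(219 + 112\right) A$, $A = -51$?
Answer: $- \frac{64}{16881} \approx -0.0037912$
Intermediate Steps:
$l = -16881$ ($l = \left(219 + 112\right) \left(-51\right) = 331 \left(-51\right) = -16881$)
$\frac{4^{3}}{l} = \frac{4^{3}}{-16881} = 64 \left(- \frac{1}{16881}\right) = - \frac{64}{16881}$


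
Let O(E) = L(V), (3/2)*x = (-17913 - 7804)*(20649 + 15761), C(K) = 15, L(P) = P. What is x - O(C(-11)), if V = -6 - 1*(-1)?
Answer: -1872711925/3 ≈ -6.2424e+8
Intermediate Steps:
V = -5 (V = -6 + 1 = -5)
x = -1872711940/3 (x = 2*((-17913 - 7804)*(20649 + 15761))/3 = 2*(-25717*36410)/3 = (⅔)*(-936355970) = -1872711940/3 ≈ -6.2424e+8)
O(E) = -5
x - O(C(-11)) = -1872711940/3 - 1*(-5) = -1872711940/3 + 5 = -1872711925/3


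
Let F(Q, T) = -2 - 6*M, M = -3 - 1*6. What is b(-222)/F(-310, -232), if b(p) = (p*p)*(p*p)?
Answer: 607228164/13 ≈ 4.6710e+7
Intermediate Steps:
M = -9 (M = -3 - 6 = -9)
F(Q, T) = 52 (F(Q, T) = -2 - 6*(-9) = -2 + 54 = 52)
b(p) = p⁴ (b(p) = p²*p² = p⁴)
b(-222)/F(-310, -232) = (-222)⁴/52 = 2428912656*(1/52) = 607228164/13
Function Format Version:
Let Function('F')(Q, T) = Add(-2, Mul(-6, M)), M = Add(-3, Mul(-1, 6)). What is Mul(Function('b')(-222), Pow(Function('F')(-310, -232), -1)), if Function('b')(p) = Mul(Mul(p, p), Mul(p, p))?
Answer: Rational(607228164, 13) ≈ 4.6710e+7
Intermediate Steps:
M = -9 (M = Add(-3, -6) = -9)
Function('F')(Q, T) = 52 (Function('F')(Q, T) = Add(-2, Mul(-6, -9)) = Add(-2, 54) = 52)
Function('b')(p) = Pow(p, 4) (Function('b')(p) = Mul(Pow(p, 2), Pow(p, 2)) = Pow(p, 4))
Mul(Function('b')(-222), Pow(Function('F')(-310, -232), -1)) = Mul(Pow(-222, 4), Pow(52, -1)) = Mul(2428912656, Rational(1, 52)) = Rational(607228164, 13)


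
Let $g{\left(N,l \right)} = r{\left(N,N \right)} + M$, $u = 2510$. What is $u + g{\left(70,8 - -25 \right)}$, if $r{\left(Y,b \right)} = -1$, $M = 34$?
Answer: $2543$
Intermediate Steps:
$g{\left(N,l \right)} = 33$ ($g{\left(N,l \right)} = -1 + 34 = 33$)
$u + g{\left(70,8 - -25 \right)} = 2510 + 33 = 2543$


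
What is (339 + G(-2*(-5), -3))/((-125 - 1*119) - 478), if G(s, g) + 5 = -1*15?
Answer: -319/722 ≈ -0.44183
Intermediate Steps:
G(s, g) = -20 (G(s, g) = -5 - 1*15 = -5 - 15 = -20)
(339 + G(-2*(-5), -3))/((-125 - 1*119) - 478) = (339 - 20)/((-125 - 1*119) - 478) = 319/((-125 - 119) - 478) = 319/(-244 - 478) = 319/(-722) = 319*(-1/722) = -319/722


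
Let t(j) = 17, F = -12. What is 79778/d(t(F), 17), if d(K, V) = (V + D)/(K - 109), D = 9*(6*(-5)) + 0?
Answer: 319112/11 ≈ 29010.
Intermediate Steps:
D = -270 (D = 9*(-30) + 0 = -270 + 0 = -270)
d(K, V) = (-270 + V)/(-109 + K) (d(K, V) = (V - 270)/(K - 109) = (-270 + V)/(-109 + K))
79778/d(t(F), 17) = 79778/(((-270 + 17)/(-109 + 17))) = 79778/((-253/(-92))) = 79778/((-1/92*(-253))) = 79778/(11/4) = 79778*(4/11) = 319112/11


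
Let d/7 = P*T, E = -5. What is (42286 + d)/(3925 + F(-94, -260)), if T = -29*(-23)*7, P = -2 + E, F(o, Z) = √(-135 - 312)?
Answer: -731992875/15406072 + 186495*I*√447/15406072 ≈ -47.513 + 0.25593*I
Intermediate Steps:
F(o, Z) = I*√447 (F(o, Z) = √(-447) = I*√447)
P = -7 (P = -2 - 5 = -7)
T = 4669 (T = 667*7 = 4669)
d = -228781 (d = 7*(-7*4669) = 7*(-32683) = -228781)
(42286 + d)/(3925 + F(-94, -260)) = (42286 - 228781)/(3925 + I*√447) = -186495/(3925 + I*√447)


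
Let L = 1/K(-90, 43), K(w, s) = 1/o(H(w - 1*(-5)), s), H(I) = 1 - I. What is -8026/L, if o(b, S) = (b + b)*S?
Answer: -4013/3698 ≈ -1.0852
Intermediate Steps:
o(b, S) = 2*S*b (o(b, S) = (2*b)*S = 2*S*b)
K(w, s) = 1/(2*s*(-4 - w)) (K(w, s) = 1/(2*s*(1 - (w - 1*(-5)))) = 1/(2*s*(1 - (w + 5))) = 1/(2*s*(1 - (5 + w))) = 1/(2*s*(1 + (-5 - w))) = 1/(2*s*(-4 - w)))
L = 7396 (L = 1/(-½/(43*(4 - 90))) = 1/(-½*1/43/(-86)) = 1/(-½*1/43*(-1/86)) = 1/(1/7396) = 7396)
-8026/L = -8026/7396 = -8026*1/7396 = -4013/3698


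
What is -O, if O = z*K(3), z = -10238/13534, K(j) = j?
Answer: 15357/6767 ≈ 2.2694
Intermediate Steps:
z = -5119/6767 (z = -10238*1/13534 = -5119/6767 ≈ -0.75646)
O = -15357/6767 (O = -5119/6767*3 = -15357/6767 ≈ -2.2694)
-O = -1*(-15357/6767) = 15357/6767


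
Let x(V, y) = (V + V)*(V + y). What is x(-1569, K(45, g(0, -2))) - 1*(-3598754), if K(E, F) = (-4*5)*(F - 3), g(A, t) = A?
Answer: 8333996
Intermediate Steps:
K(E, F) = 60 - 20*F (K(E, F) = -20*(-3 + F) = 60 - 20*F)
x(V, y) = 2*V*(V + y) (x(V, y) = (2*V)*(V + y) = 2*V*(V + y))
x(-1569, K(45, g(0, -2))) - 1*(-3598754) = 2*(-1569)*(-1569 + (60 - 20*0)) - 1*(-3598754) = 2*(-1569)*(-1569 + (60 + 0)) + 3598754 = 2*(-1569)*(-1569 + 60) + 3598754 = 2*(-1569)*(-1509) + 3598754 = 4735242 + 3598754 = 8333996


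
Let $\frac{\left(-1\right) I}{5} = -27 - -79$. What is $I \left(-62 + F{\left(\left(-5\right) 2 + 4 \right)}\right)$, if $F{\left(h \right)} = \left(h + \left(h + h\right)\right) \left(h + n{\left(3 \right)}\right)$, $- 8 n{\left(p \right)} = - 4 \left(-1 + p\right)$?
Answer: $-7280$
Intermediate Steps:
$n{\left(p \right)} = - \frac{1}{2} + \frac{p}{2}$ ($n{\left(p \right)} = - \frac{\left(-4\right) \left(-1 + p\right)}{8} = - \frac{4 - 4 p}{8} = - \frac{1}{2} + \frac{p}{2}$)
$I = -260$ ($I = - 5 \left(-27 - -79\right) = - 5 \left(-27 + 79\right) = \left(-5\right) 52 = -260$)
$F{\left(h \right)} = 3 h \left(1 + h\right)$ ($F{\left(h \right)} = \left(h + \left(h + h\right)\right) \left(h + \left(- \frac{1}{2} + \frac{1}{2} \cdot 3\right)\right) = \left(h + 2 h\right) \left(h + \left(- \frac{1}{2} + \frac{3}{2}\right)\right) = 3 h \left(h + 1\right) = 3 h \left(1 + h\right)$)
$I \left(-62 + F{\left(\left(-5\right) 2 + 4 \right)}\right) = - 260 \left(-62 + 3 \left(\left(-5\right) 2 + 4\right) \left(1 + \left(\left(-5\right) 2 + 4\right)\right)\right) = - 260 \left(-62 + 3 \left(-10 + 4\right) \left(1 + \left(-10 + 4\right)\right)\right) = - 260 \left(-62 + 3 \left(-6\right) \left(1 - 6\right)\right) = - 260 \left(-62 + 3 \left(-6\right) \left(-5\right)\right) = - 260 \left(-62 + 90\right) = \left(-260\right) 28 = -7280$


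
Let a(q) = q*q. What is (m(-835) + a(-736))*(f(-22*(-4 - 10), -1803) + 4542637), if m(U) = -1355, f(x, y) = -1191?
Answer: 2453929473086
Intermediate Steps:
a(q) = q²
(m(-835) + a(-736))*(f(-22*(-4 - 10), -1803) + 4542637) = (-1355 + (-736)²)*(-1191 + 4542637) = (-1355 + 541696)*4541446 = 540341*4541446 = 2453929473086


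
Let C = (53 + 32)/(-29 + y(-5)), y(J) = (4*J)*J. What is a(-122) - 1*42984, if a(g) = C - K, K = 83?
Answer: -3057672/71 ≈ -43066.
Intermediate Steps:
y(J) = 4*J²
C = 85/71 (C = (53 + 32)/(-29 + 4*(-5)²) = 85/(-29 + 4*25) = 85/(-29 + 100) = 85/71 ≈ 1.1972)
a(g) = -5808/71 (a(g) = 85/71 - 1*83 = 85/71 - 83 = -5808/71)
a(-122) - 1*42984 = -5808/71 - 1*42984 = -5808/71 - 42984 = -3057672/71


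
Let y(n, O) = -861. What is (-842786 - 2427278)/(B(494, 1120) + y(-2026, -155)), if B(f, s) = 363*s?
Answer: -467152/57957 ≈ -8.0603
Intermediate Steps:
(-842786 - 2427278)/(B(494, 1120) + y(-2026, -155)) = (-842786 - 2427278)/(363*1120 - 861) = -3270064/(406560 - 861) = -3270064/405699 = -3270064*1/405699 = -467152/57957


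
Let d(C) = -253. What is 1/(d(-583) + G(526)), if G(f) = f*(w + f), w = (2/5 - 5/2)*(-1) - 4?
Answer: 5/1377118 ≈ 3.6308e-6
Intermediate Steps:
w = -19/10 (w = (2*(⅕) - 5*½)*(-1) - 4 = (⅖ - 5/2)*(-1) - 4 = -21/10*(-1) - 4 = 21/10 - 4 = -19/10 ≈ -1.9000)
G(f) = f*(-19/10 + f)
1/(d(-583) + G(526)) = 1/(-253 + (⅒)*526*(-19 + 10*526)) = 1/(-253 + (⅒)*526*(-19 + 5260)) = 1/(-253 + (⅒)*526*5241) = 1/(-253 + 1378383/5) = 1/(1377118/5) = 5/1377118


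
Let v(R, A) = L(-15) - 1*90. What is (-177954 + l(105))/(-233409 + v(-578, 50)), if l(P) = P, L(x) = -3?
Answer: 59283/77834 ≈ 0.76166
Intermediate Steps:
v(R, A) = -93 (v(R, A) = -3 - 1*90 = -3 - 90 = -93)
(-177954 + l(105))/(-233409 + v(-578, 50)) = (-177954 + 105)/(-233409 - 93) = -177849/(-233502) = -177849*(-1/233502) = 59283/77834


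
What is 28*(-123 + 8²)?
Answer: -1652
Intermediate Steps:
28*(-123 + 8²) = 28*(-123 + 64) = 28*(-59) = -1652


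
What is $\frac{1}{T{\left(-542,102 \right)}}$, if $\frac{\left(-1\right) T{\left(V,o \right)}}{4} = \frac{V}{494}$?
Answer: $\frac{247}{1084} \approx 0.22786$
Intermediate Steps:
$T{\left(V,o \right)} = - \frac{2 V}{247}$ ($T{\left(V,o \right)} = - 4 \frac{V}{494} = - \frac{2 V}{247}$)
$\frac{1}{T{\left(-542,102 \right)}} = \frac{1}{\left(- \frac{2}{247}\right) \left(-542\right)} = \frac{1}{\frac{1084}{247}} = \frac{247}{1084}$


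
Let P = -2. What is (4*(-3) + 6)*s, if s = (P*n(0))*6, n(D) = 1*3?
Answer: 216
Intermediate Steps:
n(D) = 3
s = -36 (s = -2*3*6 = -6*6 = -36)
(4*(-3) + 6)*s = (4*(-3) + 6)*(-36) = (-12 + 6)*(-36) = -6*(-36) = 216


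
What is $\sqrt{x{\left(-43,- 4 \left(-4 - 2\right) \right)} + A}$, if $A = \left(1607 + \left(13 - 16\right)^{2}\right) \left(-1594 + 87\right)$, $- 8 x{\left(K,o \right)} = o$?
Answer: $i \sqrt{2435315} \approx 1560.5 i$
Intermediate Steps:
$x{\left(K,o \right)} = - \frac{o}{8}$
$A = -2435312$ ($A = \left(1607 + \left(-3\right)^{2}\right) \left(-1507\right) = \left(1607 + 9\right) \left(-1507\right) = 1616 \left(-1507\right) = -2435312$)
$\sqrt{x{\left(-43,- 4 \left(-4 - 2\right) \right)} + A} = \sqrt{- \frac{\left(-4\right) \left(-4 - 2\right)}{8} - 2435312} = \sqrt{- \frac{\left(-4\right) \left(-6\right)}{8} - 2435312} = \sqrt{\left(- \frac{1}{8}\right) 24 - 2435312} = \sqrt{-3 - 2435312} = \sqrt{-2435315} = i \sqrt{2435315}$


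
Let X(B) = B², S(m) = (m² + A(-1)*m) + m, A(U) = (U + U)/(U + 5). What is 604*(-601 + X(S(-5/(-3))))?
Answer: -28765349/81 ≈ -3.5513e+5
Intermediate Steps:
A(U) = 2*U/(5 + U) (A(U) = (2*U)/(5 + U) = 2*U/(5 + U))
S(m) = m² + m/2 (S(m) = (m² + (2*(-1)/(5 - 1))*m) + m = (m² + (2*(-1)/4)*m) + m = (m² + (2*(-1)*(¼))*m) + m = (m² - m/2) + m = m² + m/2)
604*(-601 + X(S(-5/(-3)))) = 604*(-601 + ((-5/(-3))*(½ - 5/(-3)))²) = 604*(-601 + ((-5*(-⅓))*(½ - 5*(-⅓)))²) = 604*(-601 + (5*(½ + 5/3)/3)²) = 604*(-601 + ((5/3)*(13/6))²) = 604*(-601 + (65/18)²) = 604*(-601 + 4225/324) = 604*(-190499/324) = -28765349/81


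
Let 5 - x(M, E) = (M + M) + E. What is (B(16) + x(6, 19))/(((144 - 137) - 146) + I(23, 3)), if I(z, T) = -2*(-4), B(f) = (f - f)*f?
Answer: 26/131 ≈ 0.19847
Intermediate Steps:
x(M, E) = 5 - E - 2*M (x(M, E) = 5 - ((M + M) + E) = 5 - (2*M + E) = 5 - (E + 2*M) = 5 + (-E - 2*M) = 5 - E - 2*M)
B(f) = 0 (B(f) = 0*f = 0)
I(z, T) = 8
(B(16) + x(6, 19))/(((144 - 137) - 146) + I(23, 3)) = (0 + (5 - 1*19 - 2*6))/(((144 - 137) - 146) + 8) = (0 + (5 - 19 - 12))/((7 - 146) + 8) = (0 - 26)/(-139 + 8) = -26/(-131) = -26*(-1/131) = 26/131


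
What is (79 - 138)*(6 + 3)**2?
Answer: -4779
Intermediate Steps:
(79 - 138)*(6 + 3)**2 = -59*9**2 = -59*81 = -4779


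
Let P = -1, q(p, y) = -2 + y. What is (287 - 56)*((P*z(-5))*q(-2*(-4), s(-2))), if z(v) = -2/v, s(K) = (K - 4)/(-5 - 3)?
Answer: 231/2 ≈ 115.50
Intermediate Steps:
s(K) = ½ - K/8 (s(K) = (-4 + K)/(-8) = (-4 + K)*(-⅛) = ½ - K/8)
(287 - 56)*((P*z(-5))*q(-2*(-4), s(-2))) = (287 - 56)*((-(-2)/(-5))*(-2 + (½ - ⅛*(-2)))) = 231*((-(-2)*(-1)/5)*(-2 + (½ + ¼))) = 231*((-1*⅖)*(-2 + ¾)) = 231*(-⅖*(-5/4)) = 231*(½) = 231/2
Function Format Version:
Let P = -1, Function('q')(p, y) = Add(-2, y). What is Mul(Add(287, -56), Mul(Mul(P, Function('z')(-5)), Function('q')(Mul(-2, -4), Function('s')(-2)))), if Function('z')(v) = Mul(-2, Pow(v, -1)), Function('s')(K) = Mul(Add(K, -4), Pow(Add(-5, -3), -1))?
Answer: Rational(231, 2) ≈ 115.50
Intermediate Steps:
Function('s')(K) = Add(Rational(1, 2), Mul(Rational(-1, 8), K)) (Function('s')(K) = Mul(Add(-4, K), Pow(-8, -1)) = Mul(Add(-4, K), Rational(-1, 8)) = Add(Rational(1, 2), Mul(Rational(-1, 8), K)))
Mul(Add(287, -56), Mul(Mul(P, Function('z')(-5)), Function('q')(Mul(-2, -4), Function('s')(-2)))) = Mul(Add(287, -56), Mul(Mul(-1, Mul(-2, Pow(-5, -1))), Add(-2, Add(Rational(1, 2), Mul(Rational(-1, 8), -2))))) = Mul(231, Mul(Mul(-1, Mul(-2, Rational(-1, 5))), Add(-2, Add(Rational(1, 2), Rational(1, 4))))) = Mul(231, Mul(Mul(-1, Rational(2, 5)), Add(-2, Rational(3, 4)))) = Mul(231, Mul(Rational(-2, 5), Rational(-5, 4))) = Mul(231, Rational(1, 2)) = Rational(231, 2)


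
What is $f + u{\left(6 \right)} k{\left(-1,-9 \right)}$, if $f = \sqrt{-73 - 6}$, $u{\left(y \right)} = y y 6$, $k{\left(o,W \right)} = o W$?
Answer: $1944 + i \sqrt{79} \approx 1944.0 + 8.8882 i$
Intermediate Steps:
$k{\left(o,W \right)} = W o$
$u{\left(y \right)} = 6 y^{2}$ ($u{\left(y \right)} = y^{2} \cdot 6 = 6 y^{2}$)
$f = i \sqrt{79}$ ($f = \sqrt{-79} = i \sqrt{79} \approx 8.8882 i$)
$f + u{\left(6 \right)} k{\left(-1,-9 \right)} = i \sqrt{79} + 6 \cdot 6^{2} \left(\left(-9\right) \left(-1\right)\right) = i \sqrt{79} + 6 \cdot 36 \cdot 9 = i \sqrt{79} + 216 \cdot 9 = i \sqrt{79} + 1944 = 1944 + i \sqrt{79}$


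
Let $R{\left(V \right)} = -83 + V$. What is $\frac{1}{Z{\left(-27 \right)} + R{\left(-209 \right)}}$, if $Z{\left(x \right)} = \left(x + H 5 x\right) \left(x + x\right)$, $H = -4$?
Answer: $- \frac{1}{27994} \approx -3.5722 \cdot 10^{-5}$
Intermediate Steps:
$Z{\left(x \right)} = - 38 x^{2}$ ($Z{\left(x \right)} = \left(x + \left(-4\right) 5 x\right) \left(x + x\right) = \left(x - 20 x\right) 2 x = - 19 x 2 x = - 38 x^{2}$)
$\frac{1}{Z{\left(-27 \right)} + R{\left(-209 \right)}} = \frac{1}{- 38 \left(-27\right)^{2} - 292} = \frac{1}{\left(-38\right) 729 - 292} = \frac{1}{-27702 - 292} = \frac{1}{-27994} = - \frac{1}{27994}$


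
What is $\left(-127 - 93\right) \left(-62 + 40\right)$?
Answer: $4840$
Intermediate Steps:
$\left(-127 - 93\right) \left(-62 + 40\right) = \left(-220\right) \left(-22\right) = 4840$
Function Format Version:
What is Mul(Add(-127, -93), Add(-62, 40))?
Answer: 4840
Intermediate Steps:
Mul(Add(-127, -93), Add(-62, 40)) = Mul(-220, -22) = 4840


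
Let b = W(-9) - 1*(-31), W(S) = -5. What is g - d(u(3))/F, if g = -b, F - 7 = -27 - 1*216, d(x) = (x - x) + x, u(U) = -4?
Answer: -1535/59 ≈ -26.017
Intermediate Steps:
d(x) = x (d(x) = 0 + x = x)
F = -236 (F = 7 + (-27 - 1*216) = 7 + (-27 - 216) = 7 - 243 = -236)
b = 26 (b = -5 - 1*(-31) = -5 + 31 = 26)
g = -26 (g = -1*26 = -26)
g - d(u(3))/F = -26 - (-4)/(-236) = -26 - (-4)*(-1)/236 = -26 - 1*1/59 = -26 - 1/59 = -1535/59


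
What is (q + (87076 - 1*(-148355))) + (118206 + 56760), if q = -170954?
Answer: 239443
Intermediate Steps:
(q + (87076 - 1*(-148355))) + (118206 + 56760) = (-170954 + (87076 - 1*(-148355))) + (118206 + 56760) = (-170954 + (87076 + 148355)) + 174966 = (-170954 + 235431) + 174966 = 64477 + 174966 = 239443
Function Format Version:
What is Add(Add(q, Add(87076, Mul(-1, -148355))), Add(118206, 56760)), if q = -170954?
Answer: 239443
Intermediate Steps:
Add(Add(q, Add(87076, Mul(-1, -148355))), Add(118206, 56760)) = Add(Add(-170954, Add(87076, Mul(-1, -148355))), Add(118206, 56760)) = Add(Add(-170954, Add(87076, 148355)), 174966) = Add(Add(-170954, 235431), 174966) = Add(64477, 174966) = 239443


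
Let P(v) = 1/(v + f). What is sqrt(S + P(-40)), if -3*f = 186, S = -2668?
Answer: I*sqrt(27757974)/102 ≈ 51.653*I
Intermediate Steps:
f = -62 (f = -1/3*186 = -62)
P(v) = 1/(-62 + v) (P(v) = 1/(v - 62) = 1/(-62 + v))
sqrt(S + P(-40)) = sqrt(-2668 + 1/(-62 - 40)) = sqrt(-2668 + 1/(-102)) = sqrt(-2668 - 1/102) = sqrt(-272137/102) = I*sqrt(27757974)/102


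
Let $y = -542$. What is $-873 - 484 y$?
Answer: $261455$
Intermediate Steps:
$-873 - 484 y = -873 - -262328 = -873 + 262328 = 261455$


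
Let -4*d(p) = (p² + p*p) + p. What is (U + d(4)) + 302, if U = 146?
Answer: 439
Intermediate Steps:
d(p) = -p²/2 - p/4 (d(p) = -((p² + p*p) + p)/4 = -((p² + p²) + p)/4 = -(2*p² + p)/4 = -(p + 2*p²)/4 = -p²/2 - p/4)
(U + d(4)) + 302 = (146 - ¼*4*(1 + 2*4)) + 302 = (146 - ¼*4*(1 + 8)) + 302 = (146 - ¼*4*9) + 302 = (146 - 9) + 302 = 137 + 302 = 439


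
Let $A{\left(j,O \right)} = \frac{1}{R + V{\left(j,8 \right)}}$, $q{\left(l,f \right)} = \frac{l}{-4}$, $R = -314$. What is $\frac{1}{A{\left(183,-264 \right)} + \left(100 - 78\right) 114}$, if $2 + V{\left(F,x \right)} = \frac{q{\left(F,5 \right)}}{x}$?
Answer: $\frac{10295}{25819828} \approx 0.00039872$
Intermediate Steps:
$q{\left(l,f \right)} = - \frac{l}{4}$ ($q{\left(l,f \right)} = l \left(- \frac{1}{4}\right) = - \frac{l}{4}$)
$V{\left(F,x \right)} = -2 - \frac{F}{4 x}$ ($V{\left(F,x \right)} = -2 + \frac{\left(- \frac{1}{4}\right) F}{x} = -2 - \frac{F}{4 x}$)
$A{\left(j,O \right)} = \frac{1}{-316 - \frac{j}{32}}$ ($A{\left(j,O \right)} = \frac{1}{-314 - \left(2 + \frac{j}{4 \cdot 8}\right)} = \frac{1}{-314 - \left(2 + \frac{1}{4} j \frac{1}{8}\right)} = \frac{1}{-314 - \left(2 + \frac{j}{32}\right)} = \frac{1}{-316 - \frac{j}{32}}$)
$\frac{1}{A{\left(183,-264 \right)} + \left(100 - 78\right) 114} = \frac{1}{\frac{32}{-10112 - 183} + \left(100 - 78\right) 114} = \frac{1}{\frac{32}{-10112 - 183} + 22 \cdot 114} = \frac{1}{\frac{32}{-10295} + 2508} = \frac{1}{32 \left(- \frac{1}{10295}\right) + 2508} = \frac{1}{- \frac{32}{10295} + 2508} = \frac{1}{\frac{25819828}{10295}} = \frac{10295}{25819828}$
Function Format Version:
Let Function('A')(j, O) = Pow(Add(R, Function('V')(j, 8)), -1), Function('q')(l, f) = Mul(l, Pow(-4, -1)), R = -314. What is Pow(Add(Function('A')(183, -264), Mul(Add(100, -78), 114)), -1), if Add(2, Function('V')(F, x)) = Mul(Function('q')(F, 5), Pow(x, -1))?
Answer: Rational(10295, 25819828) ≈ 0.00039872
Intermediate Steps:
Function('q')(l, f) = Mul(Rational(-1, 4), l) (Function('q')(l, f) = Mul(l, Rational(-1, 4)) = Mul(Rational(-1, 4), l))
Function('V')(F, x) = Add(-2, Mul(Rational(-1, 4), F, Pow(x, -1))) (Function('V')(F, x) = Add(-2, Mul(Mul(Rational(-1, 4), F), Pow(x, -1))) = Add(-2, Mul(Rational(-1, 4), F, Pow(x, -1))))
Function('A')(j, O) = Pow(Add(-316, Mul(Rational(-1, 32), j)), -1) (Function('A')(j, O) = Pow(Add(-314, Add(-2, Mul(Rational(-1, 4), j, Pow(8, -1)))), -1) = Pow(Add(-314, Add(-2, Mul(Rational(-1, 4), j, Rational(1, 8)))), -1) = Pow(Add(-314, Add(-2, Mul(Rational(-1, 32), j))), -1) = Pow(Add(-316, Mul(Rational(-1, 32), j)), -1))
Pow(Add(Function('A')(183, -264), Mul(Add(100, -78), 114)), -1) = Pow(Add(Mul(32, Pow(Add(-10112, Mul(-1, 183)), -1)), Mul(Add(100, -78), 114)), -1) = Pow(Add(Mul(32, Pow(Add(-10112, -183), -1)), Mul(22, 114)), -1) = Pow(Add(Mul(32, Pow(-10295, -1)), 2508), -1) = Pow(Add(Mul(32, Rational(-1, 10295)), 2508), -1) = Pow(Add(Rational(-32, 10295), 2508), -1) = Pow(Rational(25819828, 10295), -1) = Rational(10295, 25819828)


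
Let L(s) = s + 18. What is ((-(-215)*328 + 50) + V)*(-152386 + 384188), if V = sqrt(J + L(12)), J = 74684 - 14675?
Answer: 16358267140 + 695406*sqrt(6671) ≈ 1.6415e+10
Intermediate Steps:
L(s) = 18 + s
J = 60009
V = 3*sqrt(6671) (V = sqrt(60009 + (18 + 12)) = sqrt(60009 + 30) = sqrt(60039) = 3*sqrt(6671) ≈ 245.03)
((-(-215)*328 + 50) + V)*(-152386 + 384188) = ((-(-215)*328 + 50) + 3*sqrt(6671))*(-152386 + 384188) = ((-215*(-328) + 50) + 3*sqrt(6671))*231802 = ((70520 + 50) + 3*sqrt(6671))*231802 = (70570 + 3*sqrt(6671))*231802 = 16358267140 + 695406*sqrt(6671)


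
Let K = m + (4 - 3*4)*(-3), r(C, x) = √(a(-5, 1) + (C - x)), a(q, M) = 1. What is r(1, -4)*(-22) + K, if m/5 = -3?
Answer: 9 - 22*√6 ≈ -44.889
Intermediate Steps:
m = -15 (m = 5*(-3) = -15)
r(C, x) = √(1 + C - x) (r(C, x) = √(1 + (C - x)) = √(1 + C - x))
K = 9 (K = -15 + (4 - 3*4)*(-3) = -15 + (4 - 12)*(-3) = -15 - 8*(-3) = -15 + 24 = 9)
r(1, -4)*(-22) + K = √(1 + 1 - 1*(-4))*(-22) + 9 = √(1 + 1 + 4)*(-22) + 9 = √6*(-22) + 9 = -22*√6 + 9 = 9 - 22*√6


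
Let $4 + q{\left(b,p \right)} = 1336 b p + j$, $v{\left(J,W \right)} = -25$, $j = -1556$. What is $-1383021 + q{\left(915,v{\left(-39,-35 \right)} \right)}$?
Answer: $-31945581$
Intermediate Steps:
$q{\left(b,p \right)} = -1560 + 1336 b p$ ($q{\left(b,p \right)} = -4 + \left(1336 b p - 1556\right) = -4 + \left(-1556 + 1336 b p\right) = -1560 + 1336 b p$)
$-1383021 + q{\left(915,v{\left(-39,-35 \right)} \right)} = -1383021 + \left(-1560 + 1336 \cdot 915 \left(-25\right)\right) = -1383021 - 30562560 = -31945581$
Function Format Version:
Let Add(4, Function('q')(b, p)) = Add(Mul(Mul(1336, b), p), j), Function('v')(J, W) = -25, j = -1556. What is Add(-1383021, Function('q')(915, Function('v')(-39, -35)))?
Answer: -31945581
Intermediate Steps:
Function('q')(b, p) = Add(-1560, Mul(1336, b, p)) (Function('q')(b, p) = Add(-4, Add(Mul(Mul(1336, b), p), -1556)) = Add(-4, Add(Mul(1336, b, p), -1556)) = Add(-4, Add(-1556, Mul(1336, b, p))) = Add(-1560, Mul(1336, b, p)))
Add(-1383021, Function('q')(915, Function('v')(-39, -35))) = Add(-1383021, Add(-1560, Mul(1336, 915, -25))) = Add(-1383021, Add(-1560, -30561000)) = Add(-1383021, -30562560) = -31945581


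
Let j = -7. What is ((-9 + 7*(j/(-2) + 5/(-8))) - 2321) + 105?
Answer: -17639/8 ≈ -2204.9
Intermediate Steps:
((-9 + 7*(j/(-2) + 5/(-8))) - 2321) + 105 = ((-9 + 7*(-7/(-2) + 5/(-8))) - 2321) + 105 = ((-9 + 7*(-7*(-1/2) + 5*(-1/8))) - 2321) + 105 = ((-9 + 7*(7/2 - 5/8)) - 2321) + 105 = ((-9 + 7*(23/8)) - 2321) + 105 = ((-9 + 161/8) - 2321) + 105 = (89/8 - 2321) + 105 = -18479/8 + 105 = -17639/8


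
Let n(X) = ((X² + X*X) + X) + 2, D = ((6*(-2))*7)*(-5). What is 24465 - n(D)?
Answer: -328757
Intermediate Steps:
D = 420 (D = -12*7*(-5) = -84*(-5) = 420)
n(X) = 2 + X + 2*X² (n(X) = ((X² + X²) + X) + 2 = (2*X² + X) + 2 = (X + 2*X²) + 2 = 2 + X + 2*X²)
24465 - n(D) = 24465 - (2 + 420 + 2*420²) = 24465 - (2 + 420 + 2*176400) = 24465 - (2 + 420 + 352800) = 24465 - 1*353222 = 24465 - 353222 = -328757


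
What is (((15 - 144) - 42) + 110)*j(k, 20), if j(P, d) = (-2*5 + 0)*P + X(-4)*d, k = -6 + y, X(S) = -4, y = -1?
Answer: 610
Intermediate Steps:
k = -7 (k = -6 - 1 = -7)
j(P, d) = -10*P - 4*d (j(P, d) = (-2*5 + 0)*P - 4*d = (-10 + 0)*P - 4*d = -10*P - 4*d)
(((15 - 144) - 42) + 110)*j(k, 20) = (((15 - 144) - 42) + 110)*(-10*(-7) - 4*20) = ((-129 - 42) + 110)*(70 - 80) = (-171 + 110)*(-10) = -61*(-10) = 610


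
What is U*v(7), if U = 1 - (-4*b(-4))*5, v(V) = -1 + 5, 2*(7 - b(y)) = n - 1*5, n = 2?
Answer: 684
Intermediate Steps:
b(y) = 17/2 (b(y) = 7 - (2 - 1*5)/2 = 7 - (2 - 5)/2 = 7 - ½*(-3) = 7 + 3/2 = 17/2)
v(V) = 4
U = 171 (U = 1 - (-4*17/2)*5 = 1 - (-34)*5 = 1 - 1*(-170) = 1 + 170 = 171)
U*v(7) = 171*4 = 684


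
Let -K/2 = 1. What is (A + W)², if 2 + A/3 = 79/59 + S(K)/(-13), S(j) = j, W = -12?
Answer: 107557641/588289 ≈ 182.83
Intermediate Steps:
K = -2 (K = -2*1 = -2)
A = -1167/767 (A = -6 + 3*(79/59 - 2/(-13)) = -6 + 3*(79*(1/59) - 2*(-1/13)) = -6 + 3*(79/59 + 2/13) = -6 + 3*(1145/767) = -6 + 3435/767 = -1167/767 ≈ -1.5215)
(A + W)² = (-1167/767 - 12)² = (-10371/767)² = 107557641/588289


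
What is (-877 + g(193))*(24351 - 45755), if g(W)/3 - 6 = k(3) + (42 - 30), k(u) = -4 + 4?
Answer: 17615492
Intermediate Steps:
k(u) = 0
g(W) = 54 (g(W) = 18 + 3*(0 + (42 - 30)) = 18 + 3*(0 + 12) = 18 + 3*12 = 18 + 36 = 54)
(-877 + g(193))*(24351 - 45755) = (-877 + 54)*(24351 - 45755) = -823*(-21404) = 17615492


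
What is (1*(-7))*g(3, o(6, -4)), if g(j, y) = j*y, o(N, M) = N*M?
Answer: 504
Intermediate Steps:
o(N, M) = M*N
(1*(-7))*g(3, o(6, -4)) = (1*(-7))*(3*(-4*6)) = -21*(-24) = -7*(-72) = 504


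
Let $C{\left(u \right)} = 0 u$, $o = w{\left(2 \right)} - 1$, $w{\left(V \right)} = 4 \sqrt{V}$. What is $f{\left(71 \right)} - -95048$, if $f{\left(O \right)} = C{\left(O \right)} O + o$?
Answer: $95047 + 4 \sqrt{2} \approx 95053.0$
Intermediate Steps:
$o = -1 + 4 \sqrt{2}$ ($o = 4 \sqrt{2} - 1 = -1 + 4 \sqrt{2} \approx 4.6569$)
$C{\left(u \right)} = 0$
$f{\left(O \right)} = -1 + 4 \sqrt{2}$ ($f{\left(O \right)} = 0 O - \left(1 - 4 \sqrt{2}\right) = 0 - \left(1 - 4 \sqrt{2}\right) = -1 + 4 \sqrt{2}$)
$f{\left(71 \right)} - -95048 = \left(-1 + 4 \sqrt{2}\right) - -95048 = \left(-1 + 4 \sqrt{2}\right) + 95048 = 95047 + 4 \sqrt{2}$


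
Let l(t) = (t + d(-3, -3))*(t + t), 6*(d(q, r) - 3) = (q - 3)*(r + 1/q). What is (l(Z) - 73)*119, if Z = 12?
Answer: 43673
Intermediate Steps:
d(q, r) = 3 + (-3 + q)*(r + 1/q)/6 (d(q, r) = 3 + ((q - 3)*(r + 1/q))/6 = 3 + ((-3 + q)*(r + 1/q))/6 = 3 + (-3 + q)*(r + 1/q)/6)
l(t) = 2*t*(19/3 + t) (l(t) = (t + (1/6)*(-3 - 3*(19 - 3*(-3) - 3*(-3)))/(-3))*(t + t) = (t + (1/6)*(-1/3)*(-3 - 3*(19 + 9 + 9)))*(2*t) = (t + (1/6)*(-1/3)*(-3 - 3*37))*(2*t) = (t + (1/6)*(-1/3)*(-3 - 111))*(2*t) = (t + (1/6)*(-1/3)*(-114))*(2*t) = (t + 19/3)*(2*t) = (19/3 + t)*(2*t) = 2*t*(19/3 + t))
(l(Z) - 73)*119 = ((2/3)*12*(19 + 3*12) - 73)*119 = ((2/3)*12*(19 + 36) - 73)*119 = ((2/3)*12*55 - 73)*119 = (440 - 73)*119 = 367*119 = 43673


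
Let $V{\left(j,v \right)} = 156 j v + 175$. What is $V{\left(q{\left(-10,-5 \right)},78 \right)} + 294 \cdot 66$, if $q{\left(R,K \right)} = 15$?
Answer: $202099$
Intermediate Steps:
$V{\left(j,v \right)} = 175 + 156 j v$ ($V{\left(j,v \right)} = 156 j v + 175 = 175 + 156 j v$)
$V{\left(q{\left(-10,-5 \right)},78 \right)} + 294 \cdot 66 = \left(175 + 156 \cdot 15 \cdot 78\right) + 294 \cdot 66 = \left(175 + 182520\right) + 19404 = 182695 + 19404 = 202099$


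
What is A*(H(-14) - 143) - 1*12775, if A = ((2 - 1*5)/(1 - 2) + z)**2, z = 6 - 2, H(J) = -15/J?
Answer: -39459/2 ≈ -19730.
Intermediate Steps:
z = 4
A = 49 (A = ((2 - 1*5)/(1 - 2) + 4)**2 = ((2 - 5)/(-1) + 4)**2 = (-3*(-1) + 4)**2 = (3 + 4)**2 = 7**2 = 49)
A*(H(-14) - 143) - 1*12775 = 49*(-15/(-14) - 143) - 1*12775 = 49*(-15*(-1/14) - 143) - 12775 = 49*(15/14 - 143) - 12775 = 49*(-1987/14) - 12775 = -13909/2 - 12775 = -39459/2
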